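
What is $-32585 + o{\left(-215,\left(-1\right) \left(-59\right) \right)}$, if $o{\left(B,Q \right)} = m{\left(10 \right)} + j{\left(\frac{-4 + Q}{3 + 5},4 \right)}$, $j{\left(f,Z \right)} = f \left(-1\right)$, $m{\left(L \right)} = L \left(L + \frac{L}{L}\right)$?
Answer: $- \frac{259855}{8} \approx -32482.0$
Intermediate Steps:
$m{\left(L \right)} = L \left(1 + L\right)$ ($m{\left(L \right)} = L \left(L + 1\right) = L \left(1 + L\right)$)
$j{\left(f,Z \right)} = - f$
$o{\left(B,Q \right)} = \frac{221}{2} - \frac{Q}{8}$ ($o{\left(B,Q \right)} = 10 \left(1 + 10\right) - \frac{-4 + Q}{3 + 5} = 10 \cdot 11 - \frac{-4 + Q}{8} = 110 - \left(-4 + Q\right) \frac{1}{8} = 110 - \left(- \frac{1}{2} + \frac{Q}{8}\right) = \frac{221}{2} - \frac{Q}{8}$)
$-32585 + o{\left(-215,\left(-1\right) \left(-59\right) \right)} = -32585 + \left(\frac{221}{2} - \frac{\left(-1\right) \left(-59\right)}{8}\right) = -32585 + \left(\frac{221}{2} - \frac{59}{8}\right) = -32585 + \frac{825}{8} = - \frac{259855}{8}$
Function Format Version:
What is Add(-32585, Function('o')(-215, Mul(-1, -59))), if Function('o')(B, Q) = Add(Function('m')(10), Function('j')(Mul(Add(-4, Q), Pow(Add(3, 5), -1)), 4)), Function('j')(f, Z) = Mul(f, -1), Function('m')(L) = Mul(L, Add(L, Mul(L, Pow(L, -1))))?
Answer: Rational(-259855, 8) ≈ -32482.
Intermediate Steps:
Function('m')(L) = Mul(L, Add(1, L)) (Function('m')(L) = Mul(L, Add(L, 1)) = Mul(L, Add(1, L)))
Function('j')(f, Z) = Mul(-1, f)
Function('o')(B, Q) = Add(Rational(221, 2), Mul(Rational(-1, 8), Q)) (Function('o')(B, Q) = Add(Mul(10, Add(1, 10)), Mul(-1, Mul(Add(-4, Q), Pow(Add(3, 5), -1)))) = Add(Mul(10, 11), Mul(-1, Mul(Add(-4, Q), Pow(8, -1)))) = Add(110, Mul(-1, Mul(Add(-4, Q), Rational(1, 8)))) = Add(110, Mul(-1, Add(Rational(-1, 2), Mul(Rational(1, 8), Q)))) = Add(110, Add(Rational(1, 2), Mul(Rational(-1, 8), Q))) = Add(Rational(221, 2), Mul(Rational(-1, 8), Q)))
Add(-32585, Function('o')(-215, Mul(-1, -59))) = Add(-32585, Add(Rational(221, 2), Mul(Rational(-1, 8), Mul(-1, -59)))) = Add(-32585, Add(Rational(221, 2), Mul(Rational(-1, 8), 59))) = Add(-32585, Add(Rational(221, 2), Rational(-59, 8))) = Add(-32585, Rational(825, 8)) = Rational(-259855, 8)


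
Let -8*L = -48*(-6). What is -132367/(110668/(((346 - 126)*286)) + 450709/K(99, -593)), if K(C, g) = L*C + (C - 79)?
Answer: 3689539516520/3495800361 ≈ 1055.4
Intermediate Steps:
L = -36 (L = -(-6)*(-6) = -⅛*288 = -36)
K(C, g) = -79 - 35*C (K(C, g) = -36*C + (C - 79) = -36*C + (-79 + C) = -79 - 35*C)
-132367/(110668/(((346 - 126)*286)) + 450709/K(99, -593)) = -132367/(110668/(((346 - 126)*286)) + 450709/(-79 - 35*99)) = -132367/(110668/((220*286)) + 450709/(-79 - 3465)) = -132367/(110668/62920 + 450709/(-3544)) = -132367/(110668*(1/62920) + 450709*(-1/3544)) = -132367/(27667/15730 - 450709/3544) = -132367/(-3495800361/27873560) = -132367*(-27873560/3495800361) = 3689539516520/3495800361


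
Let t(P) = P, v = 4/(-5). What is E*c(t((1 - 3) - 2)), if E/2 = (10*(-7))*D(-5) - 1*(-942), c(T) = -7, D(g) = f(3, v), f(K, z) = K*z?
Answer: -15540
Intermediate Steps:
v = -⅘ (v = 4*(-⅕) = -⅘ ≈ -0.80000)
D(g) = -12/5 (D(g) = 3*(-⅘) = -12/5)
E = 2220 (E = 2*((10*(-7))*(-12/5) - 1*(-942)) = 2*(-70*(-12/5) + 942) = 2*(168 + 942) = 2*1110 = 2220)
E*c(t((1 - 3) - 2)) = 2220*(-7) = -15540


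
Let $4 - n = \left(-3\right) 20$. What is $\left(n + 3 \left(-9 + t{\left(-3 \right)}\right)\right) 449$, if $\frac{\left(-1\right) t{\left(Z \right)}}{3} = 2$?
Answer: $8531$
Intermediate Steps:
$n = 64$ ($n = 4 - \left(-3\right) 20 = 4 - -60 = 4 + 60 = 64$)
$t{\left(Z \right)} = -6$ ($t{\left(Z \right)} = \left(-3\right) 2 = -6$)
$\left(n + 3 \left(-9 + t{\left(-3 \right)}\right)\right) 449 = \left(64 + 3 \left(-9 - 6\right)\right) 449 = \left(64 + 3 \left(-15\right)\right) 449 = \left(64 - 45\right) 449 = 19 \cdot 449 = 8531$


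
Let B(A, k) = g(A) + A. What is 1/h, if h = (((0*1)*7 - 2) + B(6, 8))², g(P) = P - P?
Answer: 1/16 ≈ 0.062500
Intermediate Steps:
g(P) = 0
B(A, k) = A (B(A, k) = 0 + A = A)
h = 16 (h = (((0*1)*7 - 2) + 6)² = ((0*7 - 2) + 6)² = ((0 - 2) + 6)² = (-2 + 6)² = 4² = 16)
1/h = 1/16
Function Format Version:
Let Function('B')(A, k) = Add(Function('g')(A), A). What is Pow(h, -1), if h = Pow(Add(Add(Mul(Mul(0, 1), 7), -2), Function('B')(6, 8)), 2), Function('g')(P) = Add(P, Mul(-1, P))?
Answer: Rational(1, 16) ≈ 0.062500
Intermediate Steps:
Function('g')(P) = 0
Function('B')(A, k) = A (Function('B')(A, k) = Add(0, A) = A)
h = 16 (h = Pow(Add(Add(Mul(Mul(0, 1), 7), -2), 6), 2) = Pow(Add(Add(Mul(0, 7), -2), 6), 2) = Pow(Add(Add(0, -2), 6), 2) = Pow(Add(-2, 6), 2) = Pow(4, 2) = 16)
Pow(h, -1) = Pow(16, -1) = Rational(1, 16)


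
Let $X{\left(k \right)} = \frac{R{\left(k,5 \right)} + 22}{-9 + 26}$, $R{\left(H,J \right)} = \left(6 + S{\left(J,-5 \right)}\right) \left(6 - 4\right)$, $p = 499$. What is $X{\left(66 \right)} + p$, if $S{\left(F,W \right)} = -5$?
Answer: $\frac{8507}{17} \approx 500.41$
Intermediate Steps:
$R{\left(H,J \right)} = 2$ ($R{\left(H,J \right)} = \left(6 - 5\right) \left(6 - 4\right) = 1 \cdot 2 = 2$)
$X{\left(k \right)} = \frac{24}{17}$ ($X{\left(k \right)} = \frac{2 + 22}{-9 + 26} = \frac{24}{17}$)
$X{\left(66 \right)} + p = \frac{24}{17} + 499 = \frac{8507}{17}$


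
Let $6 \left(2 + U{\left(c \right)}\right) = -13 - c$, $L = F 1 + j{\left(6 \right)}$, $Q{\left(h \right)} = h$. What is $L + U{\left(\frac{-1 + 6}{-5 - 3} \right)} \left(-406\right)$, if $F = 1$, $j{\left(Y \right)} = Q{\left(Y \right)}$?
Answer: $\frac{13251}{8} \approx 1656.4$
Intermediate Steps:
$j{\left(Y \right)} = Y$
$L = 7$ ($L = 1 \cdot 1 + 6 = 1 + 6 = 7$)
$U{\left(c \right)} = - \frac{25}{6} - \frac{c}{6}$ ($U{\left(c \right)} = -2 + \frac{-13 - c}{6} = -2 - \left(\frac{13}{6} + \frac{c}{6}\right) = - \frac{25}{6} - \frac{c}{6}$)
$L + U{\left(\frac{-1 + 6}{-5 - 3} \right)} \left(-406\right) = 7 + \left(- \frac{25}{6} - \frac{\left(-1 + 6\right) \frac{1}{-5 - 3}}{6}\right) \left(-406\right) = 7 + \left(- \frac{25}{6} - \frac{5 \frac{1}{-8}}{6}\right) \left(-406\right) = 7 + \left(- \frac{25}{6} - \frac{5 \left(- \frac{1}{8}\right)}{6}\right) \left(-406\right) = 7 + \left(- \frac{25}{6} - - \frac{5}{48}\right) \left(-406\right) = 7 + \left(- \frac{25}{6} + \frac{5}{48}\right) \left(-406\right) = 7 - - \frac{13195}{8} = 7 + \frac{13195}{8} = \frac{13251}{8}$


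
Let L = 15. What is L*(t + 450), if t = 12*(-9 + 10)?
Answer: 6930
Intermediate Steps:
t = 12 (t = 12*1 = 12)
L*(t + 450) = 15*(12 + 450) = 15*462 = 6930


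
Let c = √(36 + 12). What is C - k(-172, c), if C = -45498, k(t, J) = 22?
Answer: -45520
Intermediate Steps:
c = 4*√3 (c = √48 = 4*√3 ≈ 6.9282)
C - k(-172, c) = -45498 - 1*22 = -45498 - 22 = -45520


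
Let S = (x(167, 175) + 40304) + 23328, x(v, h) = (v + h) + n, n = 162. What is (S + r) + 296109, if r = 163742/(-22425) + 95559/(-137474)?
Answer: 1110558248161967/3082854450 ≈ 3.6024e+5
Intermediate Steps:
r = -24653178283/3082854450 (r = 163742*(-1/22425) + 95559*(-1/137474) = -163742/22425 - 95559/137474 = -24653178283/3082854450 ≈ -7.9969)
x(v, h) = 162 + h + v (x(v, h) = (v + h) + 162 = (h + v) + 162 = 162 + h + v)
S = 64136 (S = ((162 + 175 + 167) + 40304) + 23328 = (504 + 40304) + 23328 = 40808 + 23328 = 64136)
(S + r) + 296109 = (64136 - 24653178283/3082854450) + 296109 = 197697299826917/3082854450 + 296109 = 1110558248161967/3082854450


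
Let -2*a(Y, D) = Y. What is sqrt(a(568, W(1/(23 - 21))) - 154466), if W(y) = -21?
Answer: 5*I*sqrt(6190) ≈ 393.38*I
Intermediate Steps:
a(Y, D) = -Y/2
sqrt(a(568, W(1/(23 - 21))) - 154466) = sqrt(-1/2*568 - 154466) = sqrt(-284 - 154466) = sqrt(-154750) = 5*I*sqrt(6190)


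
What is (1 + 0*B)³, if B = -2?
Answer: 1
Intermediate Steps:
(1 + 0*B)³ = (1 + 0*(-2))³ = (1 + 0)³ = 1³ = 1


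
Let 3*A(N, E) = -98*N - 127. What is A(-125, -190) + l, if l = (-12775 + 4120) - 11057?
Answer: -15671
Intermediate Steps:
A(N, E) = -127/3 - 98*N/3 (A(N, E) = (-98*N - 127)/3 = (-127 - 98*N)/3 = -127/3 - 98*N/3)
l = -19712 (l = -8655 - 11057 = -19712)
A(-125, -190) + l = (-127/3 - 98/3*(-125)) - 19712 = (-127/3 + 12250/3) - 19712 = 4041 - 19712 = -15671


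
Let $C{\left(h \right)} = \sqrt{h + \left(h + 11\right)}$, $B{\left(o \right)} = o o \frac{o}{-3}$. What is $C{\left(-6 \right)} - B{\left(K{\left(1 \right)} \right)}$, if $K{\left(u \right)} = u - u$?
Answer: $i \approx 1.0 i$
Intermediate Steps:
$K{\left(u \right)} = 0$
$B{\left(o \right)} = - \frac{o^{3}}{3}$ ($B{\left(o \right)} = o^{2} o \left(- \frac{1}{3}\right) = o^{2} \left(- \frac{o}{3}\right) = - \frac{o^{3}}{3}$)
$C{\left(h \right)} = \sqrt{11 + 2 h}$ ($C{\left(h \right)} = \sqrt{h + \left(11 + h\right)} = \sqrt{11 + 2 h}$)
$C{\left(-6 \right)} - B{\left(K{\left(1 \right)} \right)} = \sqrt{11 + 2 \left(-6\right)} - - \frac{0^{3}}{3} = \sqrt{11 - 12} - \left(- \frac{1}{3}\right) 0 = \sqrt{-1} - 0 = i + 0 = i$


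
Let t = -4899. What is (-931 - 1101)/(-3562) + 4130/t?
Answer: -2378146/8725119 ≈ -0.27256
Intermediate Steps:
(-931 - 1101)/(-3562) + 4130/t = (-931 - 1101)/(-3562) + 4130/(-4899) = -2032*(-1/3562) + 4130*(-1/4899) = 1016/1781 - 4130/4899 = -2378146/8725119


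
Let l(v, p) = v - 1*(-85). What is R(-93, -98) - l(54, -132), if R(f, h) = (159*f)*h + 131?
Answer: 1449118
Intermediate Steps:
l(v, p) = 85 + v (l(v, p) = v + 85 = 85 + v)
R(f, h) = 131 + 159*f*h (R(f, h) = 159*f*h + 131 = 131 + 159*f*h)
R(-93, -98) - l(54, -132) = (131 + 159*(-93)*(-98)) - (85 + 54) = (131 + 1449126) - 1*139 = 1449257 - 139 = 1449118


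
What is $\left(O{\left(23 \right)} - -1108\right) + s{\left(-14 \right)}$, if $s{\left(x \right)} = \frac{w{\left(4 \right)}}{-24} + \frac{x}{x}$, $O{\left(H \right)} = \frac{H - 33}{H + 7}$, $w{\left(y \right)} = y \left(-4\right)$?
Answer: $\frac{3328}{3} \approx 1109.3$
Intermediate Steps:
$w{\left(y \right)} = - 4 y$
$O{\left(H \right)} = \frac{-33 + H}{7 + H}$
$s{\left(x \right)} = \frac{5}{3}$ ($s{\left(x \right)} = \frac{\left(-4\right) 4}{-24} + \frac{x}{x} = \left(-16\right) \left(- \frac{1}{24}\right) + 1 = \frac{2}{3} + 1 = \frac{5}{3}$)
$\left(O{\left(23 \right)} - -1108\right) + s{\left(-14 \right)} = \left(\frac{-33 + 23}{7 + 23} - -1108\right) + \frac{5}{3} = \left(\frac{1}{30} \left(-10\right) + 1108\right) + \frac{5}{3} = \left(- \frac{1}{3} + 1108\right) + \frac{5}{3} = \frac{3323}{3} + \frac{5}{3} = \frac{3328}{3}$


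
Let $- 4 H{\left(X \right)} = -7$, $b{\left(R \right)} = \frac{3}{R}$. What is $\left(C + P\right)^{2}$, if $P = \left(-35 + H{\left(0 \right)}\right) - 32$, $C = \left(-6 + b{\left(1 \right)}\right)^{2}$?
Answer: $\frac{50625}{16} \approx 3164.1$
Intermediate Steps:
$H{\left(X \right)} = \frac{7}{4}$ ($H{\left(X \right)} = \left(- \frac{1}{4}\right) \left(-7\right) = \frac{7}{4}$)
$C = 9$ ($C = \left(-6 + \frac{3}{1}\right)^{2} = \left(-6 + 3 \cdot 1\right)^{2} = \left(-6 + 3\right)^{2} = \left(-3\right)^{2} = 9$)
$P = - \frac{261}{4}$ ($P = \left(-35 + \frac{7}{4}\right) - 32 = - \frac{133}{4} - 32 = - \frac{261}{4} \approx -65.25$)
$\left(C + P\right)^{2} = \left(9 - \frac{261}{4}\right)^{2} = \left(- \frac{225}{4}\right)^{2} = \frac{50625}{16}$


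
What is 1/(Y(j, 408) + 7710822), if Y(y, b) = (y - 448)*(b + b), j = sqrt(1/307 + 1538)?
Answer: 375832163/2760530299399410 - 68*sqrt(16106141)/460088383233235 ≈ 1.3555e-7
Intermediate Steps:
j = 3*sqrt(16106141)/307 (j = sqrt(1/307 + 1538) = sqrt(472167/307) = 3*sqrt(16106141)/307 ≈ 39.217)
Y(y, b) = 2*b*(-448 + y) (Y(y, b) = (-448 + y)*(2*b) = 2*b*(-448 + y))
1/(Y(j, 408) + 7710822) = 1/(2*408*(-448 + 3*sqrt(16106141)/307) + 7710822) = 1/((-365568 + 2448*sqrt(16106141)/307) + 7710822) = 1/(7345254 + 2448*sqrt(16106141)/307)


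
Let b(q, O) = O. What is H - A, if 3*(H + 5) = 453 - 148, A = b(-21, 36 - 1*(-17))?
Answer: 131/3 ≈ 43.667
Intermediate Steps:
A = 53 (A = 36 - 1*(-17) = 36 + 17 = 53)
H = 290/3 (H = -5 + (453 - 148)/3 = -5 + (⅓)*305 = -5 + 305/3 = 290/3 ≈ 96.667)
H - A = 290/3 - 1*53 = 290/3 - 53 = 131/3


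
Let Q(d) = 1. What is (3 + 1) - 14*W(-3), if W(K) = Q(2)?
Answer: -10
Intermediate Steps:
W(K) = 1
(3 + 1) - 14*W(-3) = (3 + 1) - 14*1 = 4 - 14 = -10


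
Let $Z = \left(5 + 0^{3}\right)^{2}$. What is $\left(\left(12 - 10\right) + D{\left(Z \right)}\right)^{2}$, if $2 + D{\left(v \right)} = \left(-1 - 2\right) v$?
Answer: $5625$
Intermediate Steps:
$Z = 25$ ($Z = \left(5 + 0\right)^{2} = 5^{2} = 25$)
$D{\left(v \right)} = -2 - 3 v$ ($D{\left(v \right)} = -2 + \left(-1 - 2\right) v = -2 - 3 v$)
$\left(\left(12 - 10\right) + D{\left(Z \right)}\right)^{2} = \left(\left(12 - 10\right) - 77\right)^{2} = \left(2 - 77\right)^{2} = \left(-75\right)^{2} = 5625$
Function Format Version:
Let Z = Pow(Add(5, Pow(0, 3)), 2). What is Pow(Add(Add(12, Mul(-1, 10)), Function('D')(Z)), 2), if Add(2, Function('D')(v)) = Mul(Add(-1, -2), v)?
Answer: 5625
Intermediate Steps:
Z = 25 (Z = Pow(Add(5, 0), 2) = Pow(5, 2) = 25)
Function('D')(v) = Add(-2, Mul(-3, v)) (Function('D')(v) = Add(-2, Mul(Add(-1, -2), v)) = Add(-2, Mul(-3, v)))
Pow(Add(Add(12, Mul(-1, 10)), Function('D')(Z)), 2) = Pow(Add(Add(12, Mul(-1, 10)), Add(-2, Mul(-3, 25))), 2) = Pow(Add(Add(12, -10), Add(-2, -75)), 2) = Pow(Add(2, -77), 2) = Pow(-75, 2) = 5625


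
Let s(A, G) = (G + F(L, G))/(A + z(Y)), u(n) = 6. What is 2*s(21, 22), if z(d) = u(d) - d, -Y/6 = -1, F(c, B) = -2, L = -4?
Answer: 40/21 ≈ 1.9048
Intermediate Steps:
Y = 6 (Y = -6*(-1) = 6)
z(d) = 6 - d
s(A, G) = (-2 + G)/A (s(A, G) = (G - 2)/(A + (6 - 1*6)) = (-2 + G)/(A + (6 - 6)) = (-2 + G)/(A + 0) = (-2 + G)/A)
2*s(21, 22) = 2*((-2 + 22)/21) = 2*((1/21)*20) = 2*(20/21) = 40/21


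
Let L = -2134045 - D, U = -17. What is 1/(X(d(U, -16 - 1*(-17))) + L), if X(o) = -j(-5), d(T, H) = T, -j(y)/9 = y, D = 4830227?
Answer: -1/6964317 ≈ -1.4359e-7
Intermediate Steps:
j(y) = -9*y
X(o) = -45 (X(o) = -(-9)*(-5) = -1*45 = -45)
L = -6964272 (L = -2134045 - 1*4830227 = -2134045 - 4830227 = -6964272)
1/(X(d(U, -16 - 1*(-17))) + L) = 1/(-45 - 6964272) = 1/(-6964317) = -1/6964317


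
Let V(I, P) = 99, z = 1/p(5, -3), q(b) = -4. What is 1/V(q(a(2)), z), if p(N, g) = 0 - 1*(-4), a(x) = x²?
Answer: 1/99 ≈ 0.010101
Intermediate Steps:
p(N, g) = 4 (p(N, g) = 0 + 4 = 4)
z = ¼ (z = 1/4 = ¼ ≈ 0.25000)
1/V(q(a(2)), z) = 1/99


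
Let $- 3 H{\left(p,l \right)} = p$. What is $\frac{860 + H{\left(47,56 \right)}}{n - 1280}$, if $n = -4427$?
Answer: $- \frac{2533}{17121} \approx -0.14795$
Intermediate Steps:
$H{\left(p,l \right)} = - \frac{p}{3}$
$\frac{860 + H{\left(47,56 \right)}}{n - 1280} = \frac{860 - \frac{47}{3}}{-4427 - 1280} = \frac{860 - \frac{47}{3}}{-5707} = \frac{2533}{3} \left(- \frac{1}{5707}\right) = - \frac{2533}{17121}$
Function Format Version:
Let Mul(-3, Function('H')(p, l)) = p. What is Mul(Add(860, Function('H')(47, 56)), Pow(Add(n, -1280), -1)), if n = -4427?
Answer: Rational(-2533, 17121) ≈ -0.14795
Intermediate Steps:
Function('H')(p, l) = Mul(Rational(-1, 3), p)
Mul(Add(860, Function('H')(47, 56)), Pow(Add(n, -1280), -1)) = Mul(Add(860, Mul(Rational(-1, 3), 47)), Pow(Add(-4427, -1280), -1)) = Mul(Add(860, Rational(-47, 3)), Pow(-5707, -1)) = Mul(Rational(2533, 3), Rational(-1, 5707)) = Rational(-2533, 17121)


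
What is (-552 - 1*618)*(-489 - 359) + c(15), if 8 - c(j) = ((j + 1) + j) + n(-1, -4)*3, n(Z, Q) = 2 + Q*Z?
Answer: 992119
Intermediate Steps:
c(j) = -11 - 2*j (c(j) = 8 - (((j + 1) + j) + (2 - 4*(-1))*3) = 8 - (((1 + j) + j) + (2 + 4)*3) = 8 - ((1 + 2*j) + 6*3) = 8 - ((1 + 2*j) + 18) = 8 - (19 + 2*j) = 8 + (-19 - 2*j) = -11 - 2*j)
(-552 - 1*618)*(-489 - 359) + c(15) = (-552 - 1*618)*(-489 - 359) + (-11 - 2*15) = (-552 - 618)*(-848) + (-11 - 30) = -1170*(-848) - 41 = 992160 - 41 = 992119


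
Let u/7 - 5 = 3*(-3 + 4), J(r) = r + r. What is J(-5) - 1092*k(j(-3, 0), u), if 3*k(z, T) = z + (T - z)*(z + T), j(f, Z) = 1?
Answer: -1141514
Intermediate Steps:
J(r) = 2*r
u = 56 (u = 35 + 7*(3*(-3 + 4)) = 35 + 7*(3*1) = 35 + 7*3 = 35 + 21 = 56)
k(z, T) = z/3 + (T + z)*(T - z)/3 (k(z, T) = (z + (T - z)*(z + T))/3 = (z + (T - z)*(T + z))/3 = (z + (T + z)*(T - z))/3 = z/3 + (T + z)*(T - z)/3)
J(-5) - 1092*k(j(-3, 0), u) = 2*(-5) - 1092*(-1/3*1**2 + (1/3)*1 + (1/3)*56**2) = -10 - 1092*(-1/3*1 + 1/3 + (1/3)*3136) = -10 - 1092*(-1/3 + 1/3 + 3136/3) = -10 - 1092*3136/3 = -10 - 1141504 = -1141514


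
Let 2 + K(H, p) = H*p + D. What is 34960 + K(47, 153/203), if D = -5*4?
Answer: 7099605/203 ≈ 34973.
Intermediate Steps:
D = -20
K(H, p) = -22 + H*p (K(H, p) = -2 + (H*p - 20) = -2 + (-20 + H*p) = -22 + H*p)
34960 + K(47, 153/203) = 34960 + (-22 + 47*(153/203)) = 34960 + (-22 + 7191/203) = 34960 + 2725/203 = 7099605/203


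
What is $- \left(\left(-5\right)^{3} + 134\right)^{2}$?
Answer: $-81$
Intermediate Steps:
$- \left(\left(-5\right)^{3} + 134\right)^{2} = - \left(-125 + 134\right)^{2} = - 9^{2} = \left(-1\right) 81 = -81$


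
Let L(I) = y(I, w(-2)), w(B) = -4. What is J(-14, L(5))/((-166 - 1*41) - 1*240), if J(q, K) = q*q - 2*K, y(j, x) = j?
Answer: -62/149 ≈ -0.41611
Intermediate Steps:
L(I) = I
J(q, K) = q² - 2*K
J(-14, L(5))/((-166 - 1*41) - 1*240) = ((-14)² - 2*5)/((-166 - 1*41) - 1*240) = (196 - 10)/((-166 - 41) - 240) = 186/(-207 - 240) = 186/(-447) = 186*(-1/447) = -62/149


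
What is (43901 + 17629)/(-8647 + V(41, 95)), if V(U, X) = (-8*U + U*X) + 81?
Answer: -61530/4999 ≈ -12.308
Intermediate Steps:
V(U, X) = 81 - 8*U + U*X
(43901 + 17629)/(-8647 + V(41, 95)) = (43901 + 17629)/(-8647 + (81 - 8*41 + 41*95)) = 61530/(-8647 + (81 - 328 + 3895)) = 61530/(-8647 + 3648) = 61530/(-4999) = 61530*(-1/4999) = -61530/4999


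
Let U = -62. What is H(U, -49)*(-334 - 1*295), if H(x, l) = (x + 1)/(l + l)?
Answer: -38369/98 ≈ -391.52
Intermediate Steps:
H(x, l) = (1 + x)/(2*l) (H(x, l) = (1 + x)/((2*l)) = (1 + x)*(1/(2*l)) = (1 + x)/(2*l))
H(U, -49)*(-334 - 1*295) = ((½)*(1 - 62)/(-49))*(-334 - 1*295) = ((½)*(-1/49)*(-61))*(-334 - 295) = (61/98)*(-629) = -38369/98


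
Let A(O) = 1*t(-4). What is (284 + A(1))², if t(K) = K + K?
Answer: 76176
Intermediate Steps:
t(K) = 2*K
A(O) = -8 (A(O) = 1*(2*(-4)) = 1*(-8) = -8)
(284 + A(1))² = (284 - 8)² = 276² = 76176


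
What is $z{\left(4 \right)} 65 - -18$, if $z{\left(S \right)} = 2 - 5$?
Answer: $-177$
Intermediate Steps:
$z{\left(S \right)} = -3$
$z{\left(4 \right)} 65 - -18 = \left(-3\right) 65 - -18 = -195 + 18 = -177$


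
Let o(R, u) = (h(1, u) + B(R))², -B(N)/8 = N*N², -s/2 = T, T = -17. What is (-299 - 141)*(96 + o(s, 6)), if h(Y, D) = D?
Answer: -43500032211680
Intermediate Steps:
s = 34 (s = -2*(-17) = 34)
B(N) = -8*N³ (B(N) = -8*N*N² = -8*N³)
o(R, u) = (u - 8*R³)²
(-299 - 141)*(96 + o(s, 6)) = (-299 - 141)*(96 + (-1*6 + 8*34³)²) = -440*(96 + (-6 + 8*39304)²) = -440*(96 + (-6 + 314432)²) = -440*(96 + 314426²) = -440*(96 + 98863709476) = -440*98863709572 = -43500032211680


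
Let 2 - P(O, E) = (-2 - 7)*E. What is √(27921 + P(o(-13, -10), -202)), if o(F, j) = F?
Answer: √26105 ≈ 161.57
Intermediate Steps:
P(O, E) = 2 + 9*E (P(O, E) = 2 - (-2 - 7)*E = 2 - (-9)*E = 2 + 9*E)
√(27921 + P(o(-13, -10), -202)) = √(27921 + (2 + 9*(-202))) = √(27921 + (2 - 1818)) = √(27921 - 1816) = √26105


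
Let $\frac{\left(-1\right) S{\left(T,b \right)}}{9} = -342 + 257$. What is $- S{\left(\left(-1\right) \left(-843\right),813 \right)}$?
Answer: $-765$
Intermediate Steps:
$S{\left(T,b \right)} = 765$ ($S{\left(T,b \right)} = - 9 \left(-342 + 257\right) = \left(-9\right) \left(-85\right) = 765$)
$- S{\left(\left(-1\right) \left(-843\right),813 \right)} = \left(-1\right) 765 = -765$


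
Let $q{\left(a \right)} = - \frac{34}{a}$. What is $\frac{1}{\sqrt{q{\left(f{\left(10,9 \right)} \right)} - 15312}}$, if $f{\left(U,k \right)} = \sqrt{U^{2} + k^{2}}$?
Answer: $- \frac{i \sqrt{362}}{2 \sqrt{1385736 + 17 \sqrt{181}}} \approx - 0.0080807 i$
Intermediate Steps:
$\frac{1}{\sqrt{q{\left(f{\left(10,9 \right)} \right)} - 15312}} = \frac{1}{\sqrt{- \frac{34}{\sqrt{10^{2} + 9^{2}}} - 15312}} = \frac{1}{\sqrt{- \frac{34}{\sqrt{100 + 81}} - 15312}} = \frac{1}{\sqrt{- \frac{34}{\sqrt{181}} - 15312}} = \frac{1}{\sqrt{- 34 \frac{\sqrt{181}}{181} - 15312}} = \frac{1}{\sqrt{- \frac{34 \sqrt{181}}{181} - 15312}} = \frac{1}{\sqrt{-15312 - \frac{34 \sqrt{181}}{181}}}$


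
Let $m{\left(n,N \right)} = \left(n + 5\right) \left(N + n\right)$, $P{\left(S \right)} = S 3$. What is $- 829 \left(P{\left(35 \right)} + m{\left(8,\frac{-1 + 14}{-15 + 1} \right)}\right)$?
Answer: $- \frac{2285553}{14} \approx -1.6325 \cdot 10^{5}$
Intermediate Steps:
$P{\left(S \right)} = 3 S$
$m{\left(n,N \right)} = \left(5 + n\right) \left(N + n\right)$
$- 829 \left(P{\left(35 \right)} + m{\left(8,\frac{-1 + 14}{-15 + 1} \right)}\right) = - 829 \left(3 \cdot 35 + \left(8^{2} + 5 \frac{-1 + 14}{-15 + 1} + 5 \cdot 8 + \frac{-1 + 14}{-15 + 1} \cdot 8\right)\right) = - 829 \left(105 + \left(64 + 5 \frac{13}{-14} + 40 + \frac{13}{-14} \cdot 8\right)\right) = - 829 \left(105 + \left(64 + 5 \cdot 13 \left(- \frac{1}{14}\right) + 40 + 13 \left(- \frac{1}{14}\right) 8\right)\right) = - 829 \left(105 + \left(64 + 5 \left(- \frac{13}{14}\right) + 40 - \frac{52}{7}\right)\right) = - 829 \left(105 + \left(64 - \frac{65}{14} + 40 - \frac{52}{7}\right)\right) = - 829 \left(105 + \frac{1287}{14}\right) = \left(-829\right) \frac{2757}{14} = - \frac{2285553}{14}$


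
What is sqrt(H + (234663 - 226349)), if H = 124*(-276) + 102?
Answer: 4*I*sqrt(1613) ≈ 160.65*I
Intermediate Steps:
H = -34122 (H = -34224 + 102 = -34122)
sqrt(H + (234663 - 226349)) = sqrt(-34122 + (234663 - 226349)) = sqrt(-34122 + 8314) = sqrt(-25808) = 4*I*sqrt(1613)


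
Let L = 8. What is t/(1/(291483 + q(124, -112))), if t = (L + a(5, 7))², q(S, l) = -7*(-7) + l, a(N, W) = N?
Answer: 49249980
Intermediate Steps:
q(S, l) = 49 + l
t = 169 (t = (8 + 5)² = 13² = 169)
t/(1/(291483 + q(124, -112))) = 169/(1/(291483 + (49 - 112))) = 169/(1/(291483 - 63)) = 169/(1/291420) = 169*291420 = 49249980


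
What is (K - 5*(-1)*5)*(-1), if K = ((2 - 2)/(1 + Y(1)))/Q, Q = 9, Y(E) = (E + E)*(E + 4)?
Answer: -25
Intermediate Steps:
Y(E) = 2*E*(4 + E) (Y(E) = (2*E)*(4 + E) = 2*E*(4 + E))
K = 0 (K = ((2 - 2)/(1 + 2*1*(4 + 1)))/9 = (0/(1 + 2*1*5))*(⅑) = (0/(1 + 10))*(⅑) = (0/11)*(⅑) = (0*(1/11))*(⅑) = 0*(⅑) = 0)
(K - 5*(-1)*5)*(-1) = (0 - 5*(-1)*5)*(-1) = (0 + 5*5)*(-1) = (0 + 25)*(-1) = 25*(-1) = -25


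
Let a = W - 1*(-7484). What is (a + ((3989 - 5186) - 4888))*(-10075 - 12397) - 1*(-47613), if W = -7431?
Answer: 135598717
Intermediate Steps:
a = 53 (a = -7431 - 1*(-7484) = -7431 + 7484 = 53)
(a + ((3989 - 5186) - 4888))*(-10075 - 12397) - 1*(-47613) = (53 + ((3989 - 5186) - 4888))*(-10075 - 12397) - 1*(-47613) = (53 + (-1197 - 4888))*(-22472) + 47613 = (53 - 6085)*(-22472) + 47613 = -6032*(-22472) + 47613 = 135551104 + 47613 = 135598717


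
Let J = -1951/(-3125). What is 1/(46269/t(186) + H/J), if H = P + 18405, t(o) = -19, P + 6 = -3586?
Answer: 37069/789251056 ≈ 4.6967e-5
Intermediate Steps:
P = -3592 (P = -6 - 3586 = -3592)
J = 1951/3125 (J = -1951*(-1/3125) = 1951/3125 ≈ 0.62432)
H = 14813 (H = -3592 + 18405 = 14813)
1/(46269/t(186) + H/J) = 1/(46269/(-19) + 14813/(1951/3125)) = 1/(46269*(-1/19) + 14813*(3125/1951)) = 1/(-46269/19 + 46290625/1951) = 1/(789251056/37069) = 37069/789251056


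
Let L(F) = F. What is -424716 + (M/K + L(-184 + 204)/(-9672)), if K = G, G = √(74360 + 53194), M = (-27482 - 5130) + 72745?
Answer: -1026963293/2418 + 40133*√127554/127554 ≈ -4.2460e+5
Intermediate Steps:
M = 40133 (M = -32612 + 72745 = 40133)
G = √127554 ≈ 357.15
K = √127554 ≈ 357.15
-424716 + (M/K + L(-184 + 204)/(-9672)) = -424716 + (40133/(√127554) + (-184 + 204)/(-9672)) = -424716 + (40133*(√127554/127554) + 20*(-1/9672)) = -424716 + (40133*√127554/127554 - 5/2418) = -424716 + (-5/2418 + 40133*√127554/127554) = -1026963293/2418 + 40133*√127554/127554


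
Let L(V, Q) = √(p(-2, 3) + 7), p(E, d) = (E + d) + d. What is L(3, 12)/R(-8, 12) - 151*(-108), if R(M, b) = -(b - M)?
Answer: 16308 - √11/20 ≈ 16308.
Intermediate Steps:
p(E, d) = E + 2*d
R(M, b) = M - b
L(V, Q) = √11 (L(V, Q) = √((-2 + 2*3) + 7) = √((-2 + 6) + 7) = √(4 + 7) = √11)
L(3, 12)/R(-8, 12) - 151*(-108) = √11/(-8 - 1*12) - 151*(-108) = √11/(-8 - 12) + 16308 = √11/(-20) + 16308 = √11*(-1/20) + 16308 = -√11/20 + 16308 = 16308 - √11/20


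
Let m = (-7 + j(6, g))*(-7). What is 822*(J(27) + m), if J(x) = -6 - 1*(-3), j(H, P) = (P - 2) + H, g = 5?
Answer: -13974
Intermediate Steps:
j(H, P) = -2 + H + P (j(H, P) = (-2 + P) + H = -2 + H + P)
J(x) = -3 (J(x) = -6 + 3 = -3)
m = -14 (m = (-7 + (-2 + 6 + 5))*(-7) = (-7 + 9)*(-7) = 2*(-7) = -14)
822*(J(27) + m) = 822*(-3 - 14) = 822*(-17) = -13974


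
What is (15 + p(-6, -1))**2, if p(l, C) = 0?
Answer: 225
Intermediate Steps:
(15 + p(-6, -1))**2 = (15 + 0)**2 = 15**2 = 225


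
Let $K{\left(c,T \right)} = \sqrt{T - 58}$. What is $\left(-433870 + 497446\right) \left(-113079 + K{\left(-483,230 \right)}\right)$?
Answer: $-7189110504 + 127152 \sqrt{43} \approx -7.1883 \cdot 10^{9}$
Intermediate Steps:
$K{\left(c,T \right)} = \sqrt{-58 + T}$
$\left(-433870 + 497446\right) \left(-113079 + K{\left(-483,230 \right)}\right) = \left(-433870 + 497446\right) \left(-113079 + \sqrt{-58 + 230}\right) = 63576 \left(-113079 + \sqrt{172}\right) = 63576 \left(-113079 + 2 \sqrt{43}\right) = -7189110504 + 127152 \sqrt{43}$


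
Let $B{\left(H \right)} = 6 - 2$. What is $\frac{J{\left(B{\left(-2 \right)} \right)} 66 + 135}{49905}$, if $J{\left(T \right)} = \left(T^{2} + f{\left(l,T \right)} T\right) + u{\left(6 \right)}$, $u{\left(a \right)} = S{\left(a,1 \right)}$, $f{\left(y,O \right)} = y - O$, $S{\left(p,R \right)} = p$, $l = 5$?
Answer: $\frac{617}{16635} \approx 0.03709$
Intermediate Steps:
$u{\left(a \right)} = a$
$B{\left(H \right)} = 4$
$J{\left(T \right)} = 6 + T^{2} + T \left(5 - T\right)$ ($J{\left(T \right)} = \left(T^{2} + \left(5 - T\right) T\right) + 6 = \left(T^{2} + T \left(5 - T\right)\right) + 6 = 6 + T^{2} + T \left(5 - T\right)$)
$\frac{J{\left(B{\left(-2 \right)} \right)} 66 + 135}{49905} = \frac{\left(6 + 5 \cdot 4\right) 66 + 135}{49905} = \left(\left(6 + 20\right) 66 + 135\right) \frac{1}{49905} = \left(26 \cdot 66 + 135\right) \frac{1}{49905} = \left(1716 + 135\right) \frac{1}{49905} = 1851 \cdot \frac{1}{49905} = \frac{617}{16635}$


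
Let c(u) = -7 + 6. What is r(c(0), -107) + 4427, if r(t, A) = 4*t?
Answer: 4423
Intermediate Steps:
c(u) = -1
r(c(0), -107) + 4427 = 4*(-1) + 4427 = -4 + 4427 = 4423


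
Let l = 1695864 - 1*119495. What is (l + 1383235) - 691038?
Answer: 2268566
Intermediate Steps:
l = 1576369 (l = 1695864 - 119495 = 1576369)
(l + 1383235) - 691038 = (1576369 + 1383235) - 691038 = 2959604 - 691038 = 2268566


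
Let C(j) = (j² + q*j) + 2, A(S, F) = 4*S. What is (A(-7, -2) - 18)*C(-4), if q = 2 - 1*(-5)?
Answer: 460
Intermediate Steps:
q = 7 (q = 2 + 5 = 7)
C(j) = 2 + j² + 7*j (C(j) = (j² + 7*j) + 2 = 2 + j² + 7*j)
(A(-7, -2) - 18)*C(-4) = (4*(-7) - 18)*(2 + (-4)² + 7*(-4)) = (-28 - 18)*(2 + 16 - 28) = -46*(-10) = 460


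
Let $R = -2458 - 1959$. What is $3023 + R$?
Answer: $-1394$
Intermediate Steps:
$R = -4417$ ($R = -2458 - 1959 = -4417$)
$3023 + R = 3023 - 4417 = -1394$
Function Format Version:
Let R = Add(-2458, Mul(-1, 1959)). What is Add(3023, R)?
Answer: -1394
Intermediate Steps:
R = -4417 (R = Add(-2458, -1959) = -4417)
Add(3023, R) = Add(3023, -4417) = -1394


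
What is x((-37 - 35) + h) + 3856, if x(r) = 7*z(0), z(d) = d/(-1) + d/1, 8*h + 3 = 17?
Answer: 3856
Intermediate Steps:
h = 7/4 (h = -3/8 + (⅛)*17 = -3/8 + 17/8 = 7/4 ≈ 1.7500)
z(d) = 0 (z(d) = d*(-1) + d*1 = -d + d = 0)
x(r) = 0 (x(r) = 7*0 = 0)
x((-37 - 35) + h) + 3856 = 0 + 3856 = 3856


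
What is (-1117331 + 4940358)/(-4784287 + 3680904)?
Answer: -3823027/1103383 ≈ -3.4648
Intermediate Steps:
(-1117331 + 4940358)/(-4784287 + 3680904) = 3823027/(-1103383) = 3823027*(-1/1103383) = -3823027/1103383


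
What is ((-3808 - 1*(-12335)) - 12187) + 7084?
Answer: 3424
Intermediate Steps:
((-3808 - 1*(-12335)) - 12187) + 7084 = ((-3808 + 12335) - 12187) + 7084 = (8527 - 12187) + 7084 = -3660 + 7084 = 3424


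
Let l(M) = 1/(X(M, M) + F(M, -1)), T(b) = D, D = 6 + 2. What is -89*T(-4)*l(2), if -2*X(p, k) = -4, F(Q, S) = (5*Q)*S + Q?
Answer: 356/3 ≈ 118.67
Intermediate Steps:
D = 8
T(b) = 8
F(Q, S) = Q + 5*Q*S (F(Q, S) = 5*Q*S + Q = Q + 5*Q*S)
X(p, k) = 2 (X(p, k) = -1/2*(-4) = 2)
l(M) = 1/(2 - 4*M) (l(M) = 1/(2 + M*(1 + 5*(-1))) = 1/(2 + M*(1 - 5)) = 1/(2 + M*(-4)) = 1/(2 - 4*M))
-89*T(-4)*l(2) = -712*(-1/(-2 + 4*2)) = -712*(-1/(-2 + 8)) = -712*(-1/6) = -712*(-1*1/6) = -712*(-1)/6 = -89*(-4/3) = 356/3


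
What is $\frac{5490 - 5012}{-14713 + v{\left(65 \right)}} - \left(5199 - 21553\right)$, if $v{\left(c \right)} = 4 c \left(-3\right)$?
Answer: $\frac{253372044}{15493} \approx 16354.0$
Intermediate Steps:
$v{\left(c \right)} = - 12 c$
$\frac{5490 - 5012}{-14713 + v{\left(65 \right)}} - \left(5199 - 21553\right) = \frac{5490 - 5012}{-14713 - 780} - \left(5199 - 21553\right) = \frac{478}{-14713 - 780} - -16354 = \frac{478}{-15493} + 16354 = 478 \left(- \frac{1}{15493}\right) + 16354 = - \frac{478}{15493} + 16354 = \frac{253372044}{15493}$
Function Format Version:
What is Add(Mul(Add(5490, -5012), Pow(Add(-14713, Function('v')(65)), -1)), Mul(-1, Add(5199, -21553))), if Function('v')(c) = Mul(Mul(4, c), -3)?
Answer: Rational(253372044, 15493) ≈ 16354.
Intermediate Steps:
Function('v')(c) = Mul(-12, c)
Add(Mul(Add(5490, -5012), Pow(Add(-14713, Function('v')(65)), -1)), Mul(-1, Add(5199, -21553))) = Add(Mul(Add(5490, -5012), Pow(Add(-14713, Mul(-12, 65)), -1)), Mul(-1, Add(5199, -21553))) = Add(Mul(478, Pow(Add(-14713, -780), -1)), Mul(-1, -16354)) = Add(Mul(478, Pow(-15493, -1)), 16354) = Add(Mul(478, Rational(-1, 15493)), 16354) = Add(Rational(-478, 15493), 16354) = Rational(253372044, 15493)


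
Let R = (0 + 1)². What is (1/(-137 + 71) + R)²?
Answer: 4225/4356 ≈ 0.96993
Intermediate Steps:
R = 1 (R = 1² = 1)
(1/(-137 + 71) + R)² = (1/(-137 + 71) + 1)² = (1/(-66) + 1)² = (-1/66 + 1)² = (65/66)² = 4225/4356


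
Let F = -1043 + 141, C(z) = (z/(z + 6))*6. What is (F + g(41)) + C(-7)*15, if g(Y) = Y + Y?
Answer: -190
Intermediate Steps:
C(z) = 6*z/(6 + z) (C(z) = (z/(6 + z))*6 = 6*z/(6 + z))
F = -902
g(Y) = 2*Y
(F + g(41)) + C(-7)*15 = (-902 + 2*41) + (6*(-7)/(6 - 7))*15 = (-902 + 82) + (6*(-7)/(-1))*15 = -820 + (6*(-7)*(-1))*15 = -820 + 42*15 = -820 + 630 = -190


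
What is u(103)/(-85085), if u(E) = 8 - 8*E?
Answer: 48/5005 ≈ 0.0095904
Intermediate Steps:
u(103)/(-85085) = (8 - 8*103)/(-85085) = (8 - 824)*(-1/85085) = -816*(-1/85085) = 48/5005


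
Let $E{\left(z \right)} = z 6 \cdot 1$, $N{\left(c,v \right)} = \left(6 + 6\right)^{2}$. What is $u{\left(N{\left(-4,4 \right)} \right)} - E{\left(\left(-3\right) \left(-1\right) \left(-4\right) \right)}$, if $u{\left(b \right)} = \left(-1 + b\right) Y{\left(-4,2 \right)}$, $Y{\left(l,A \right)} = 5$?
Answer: $787$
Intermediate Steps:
$N{\left(c,v \right)} = 144$ ($N{\left(c,v \right)} = 12^{2} = 144$)
$u{\left(b \right)} = -5 + 5 b$ ($u{\left(b \right)} = \left(-1 + b\right) 5 = -5 + 5 b$)
$E{\left(z \right)} = 6 z$ ($E{\left(z \right)} = 6 z 1 = 6 z$)
$u{\left(N{\left(-4,4 \right)} \right)} - E{\left(\left(-3\right) \left(-1\right) \left(-4\right) \right)} = \left(-5 + 5 \cdot 144\right) - 6 \left(-3\right) \left(-1\right) \left(-4\right) = \left(-5 + 720\right) - 6 \cdot 3 \left(-4\right) = 715 - 6 \left(-12\right) = 715 - -72 = 715 + 72 = 787$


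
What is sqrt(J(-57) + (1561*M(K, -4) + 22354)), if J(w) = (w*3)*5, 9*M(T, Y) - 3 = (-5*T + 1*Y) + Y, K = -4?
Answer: sqrt(216906)/3 ≈ 155.24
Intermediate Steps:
M(T, Y) = 1/3 - 5*T/9 + 2*Y/9 (M(T, Y) = 1/3 + ((-5*T + 1*Y) + Y)/9 = 1/3 + ((-5*T + Y) + Y)/9 = 1/3 + ((Y - 5*T) + Y)/9 = 1/3 + (-5*T + 2*Y)/9 = 1/3 + (-5*T/9 + 2*Y/9) = 1/3 - 5*T/9 + 2*Y/9)
J(w) = 15*w (J(w) = (3*w)*5 = 15*w)
sqrt(J(-57) + (1561*M(K, -4) + 22354)) = sqrt(15*(-57) + (1561*(1/3 - 5/9*(-4) + (2/9)*(-4)) + 22354)) = sqrt(-855 + (1561*(1/3 + 20/9 - 8/9) + 22354)) = sqrt(-855 + (1561*(5/3) + 22354)) = sqrt(-855 + (7805/3 + 22354)) = sqrt(-855 + 74867/3) = sqrt(72302/3) = sqrt(216906)/3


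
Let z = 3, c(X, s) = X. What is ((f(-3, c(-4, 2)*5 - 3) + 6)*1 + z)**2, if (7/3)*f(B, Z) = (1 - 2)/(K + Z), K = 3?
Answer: 1595169/19600 ≈ 81.386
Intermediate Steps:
f(B, Z) = -3/(7*(3 + Z)) (f(B, Z) = 3*((1 - 2)/(3 + Z))/7 = 3*(-1/(3 + Z))/7 = -3/(7*(3 + Z)))
((f(-3, c(-4, 2)*5 - 3) + 6)*1 + z)**2 = ((-3/(21 + 7*(-4*5 - 3)) + 6)*1 + 3)**2 = ((-3/(21 + 7*(-20 - 3)) + 6)*1 + 3)**2 = ((-3/(21 + 7*(-23)) + 6)*1 + 3)**2 = ((-3/(21 - 161) + 6)*1 + 3)**2 = ((-3/(-140) + 6)*1 + 3)**2 = ((-3*(-1/140) + 6)*1 + 3)**2 = ((3/140 + 6)*1 + 3)**2 = ((843/140)*1 + 3)**2 = (843/140 + 3)**2 = (1263/140)**2 = 1595169/19600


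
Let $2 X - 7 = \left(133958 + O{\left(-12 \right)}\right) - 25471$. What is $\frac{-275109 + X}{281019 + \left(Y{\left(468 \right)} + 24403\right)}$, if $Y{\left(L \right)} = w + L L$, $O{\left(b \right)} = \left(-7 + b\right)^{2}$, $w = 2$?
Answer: $- \frac{147121}{349632} \approx -0.42079$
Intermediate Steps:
$Y{\left(L \right)} = 2 + L^{2}$ ($Y{\left(L \right)} = 2 + L L = 2 + L^{2}$)
$X = \frac{108855}{2}$ ($X = \frac{7}{2} + \frac{\left(133958 + \left(-7 - 12\right)^{2}\right) - 25471}{2} = \frac{7}{2} + \frac{\left(133958 + \left(-19\right)^{2}\right) - 25471}{2} = \frac{7}{2} + \frac{\left(133958 + 361\right) - 25471}{2} = \frac{7}{2} + \frac{134319 - 25471}{2} = \frac{7}{2} + \frac{1}{2} \cdot 108848 = \frac{7}{2} + 54424 = \frac{108855}{2} \approx 54428.0$)
$\frac{-275109 + X}{281019 + \left(Y{\left(468 \right)} + 24403\right)} = \frac{-275109 + \frac{108855}{2}}{281019 + \left(\left(2 + 468^{2}\right) + 24403\right)} = - \frac{441363}{2 \left(281019 + \left(\left(2 + 219024\right) + 24403\right)\right)} = - \frac{441363}{2 \left(281019 + \left(219026 + 24403\right)\right)} = - \frac{441363}{2 \left(281019 + 243429\right)} = - \frac{441363}{2 \cdot 524448} = \left(- \frac{441363}{2}\right) \frac{1}{524448} = - \frac{147121}{349632}$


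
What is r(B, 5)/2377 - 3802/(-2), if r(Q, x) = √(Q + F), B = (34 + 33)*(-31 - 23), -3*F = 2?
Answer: 1901 + 2*I*√8142/7131 ≈ 1901.0 + 0.025307*I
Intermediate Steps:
F = -⅔ (F = -⅓*2 = -⅔ ≈ -0.66667)
B = -3618 (B = 67*(-54) = -3618)
r(Q, x) = √(-⅔ + Q) (r(Q, x) = √(Q - ⅔) = √(-⅔ + Q))
r(B, 5)/2377 - 3802/(-2) = (√(-6 + 9*(-3618))/3)/2377 - 3802/(-2) = (√(-6 - 32562)/3)*(1/2377) - 3802*(-½) = (√(-32568)/3)*(1/2377) + 1901 = ((2*I*√8142)/3)*(1/2377) + 1901 = (2*I*√8142/3)*(1/2377) + 1901 = 2*I*√8142/7131 + 1901 = 1901 + 2*I*√8142/7131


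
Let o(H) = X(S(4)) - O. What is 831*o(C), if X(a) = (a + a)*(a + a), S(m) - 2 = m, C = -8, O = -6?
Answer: 124650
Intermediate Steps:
S(m) = 2 + m
X(a) = 4*a**2 (X(a) = (2*a)*(2*a) = 4*a**2)
o(H) = 150 (o(H) = 4*(2 + 4)**2 - 1*(-6) = 4*6**2 + 6 = 4*36 + 6 = 144 + 6 = 150)
831*o(C) = 831*150 = 124650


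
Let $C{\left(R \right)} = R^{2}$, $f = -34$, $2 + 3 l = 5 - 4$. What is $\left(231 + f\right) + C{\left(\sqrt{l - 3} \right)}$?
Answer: $\frac{581}{3} \approx 193.67$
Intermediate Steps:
$l = - \frac{1}{3}$ ($l = - \frac{2}{3} + \frac{5 - 4}{3} = - \frac{2}{3} + \frac{1}{3} \cdot 1 = - \frac{2}{3} + \frac{1}{3} = - \frac{1}{3} \approx -0.33333$)
$\left(231 + f\right) + C{\left(\sqrt{l - 3} \right)} = \left(231 - 34\right) + \left(\sqrt{- \frac{1}{3} - 3}\right)^{2} = 197 + \left(\sqrt{- \frac{10}{3}}\right)^{2} = 197 + \left(\frac{i \sqrt{30}}{3}\right)^{2} = 197 - \frac{10}{3} = \frac{581}{3}$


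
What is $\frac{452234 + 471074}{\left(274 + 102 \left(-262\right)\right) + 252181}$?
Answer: $\frac{923308}{225731} \approx 4.0903$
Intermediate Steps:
$\frac{452234 + 471074}{\left(274 + 102 \left(-262\right)\right) + 252181} = \frac{923308}{\left(274 - 26724\right) + 252181} = \frac{923308}{-26450 + 252181} = \frac{923308}{225731}$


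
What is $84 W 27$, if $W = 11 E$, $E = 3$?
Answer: $74844$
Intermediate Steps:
$W = 33$ ($W = 11 \cdot 3 = 33$)
$84 W 27 = 84 \cdot 33 \cdot 27 = 2772 \cdot 27 = 74844$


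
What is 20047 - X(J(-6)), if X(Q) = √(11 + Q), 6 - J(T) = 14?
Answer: 20047 - √3 ≈ 20045.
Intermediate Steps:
J(T) = -8 (J(T) = 6 - 1*14 = 6 - 14 = -8)
20047 - X(J(-6)) = 20047 - √(11 - 8) = 20047 - √3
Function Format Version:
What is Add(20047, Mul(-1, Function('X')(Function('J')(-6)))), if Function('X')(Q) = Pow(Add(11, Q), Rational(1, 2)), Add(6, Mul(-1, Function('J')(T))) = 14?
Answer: Add(20047, Mul(-1, Pow(3, Rational(1, 2)))) ≈ 20045.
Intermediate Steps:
Function('J')(T) = -8 (Function('J')(T) = Add(6, Mul(-1, 14)) = Add(6, -14) = -8)
Add(20047, Mul(-1, Function('X')(Function('J')(-6)))) = Add(20047, Mul(-1, Pow(Add(11, -8), Rational(1, 2)))) = Add(20047, Mul(-1, Pow(3, Rational(1, 2))))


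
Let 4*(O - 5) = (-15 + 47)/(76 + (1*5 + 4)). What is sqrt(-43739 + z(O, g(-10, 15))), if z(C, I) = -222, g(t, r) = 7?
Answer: I*sqrt(43961) ≈ 209.67*I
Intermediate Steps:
O = 433/85 (O = 5 + ((-15 + 47)/(76 + (1*5 + 4)))/4 = 5 + (32/(76 + (5 + 4)))/4 = 5 + (32/(76 + 9))/4 = 5 + (32/85)/4 = 5 + (32*(1/85))/4 = 5 + (1/4)*(32/85) = 5 + 8/85 = 433/85 ≈ 5.0941)
sqrt(-43739 + z(O, g(-10, 15))) = sqrt(-43739 - 222) = sqrt(-43961) = I*sqrt(43961)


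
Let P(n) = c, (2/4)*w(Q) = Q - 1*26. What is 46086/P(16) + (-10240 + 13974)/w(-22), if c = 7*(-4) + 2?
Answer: -1130335/624 ≈ -1811.4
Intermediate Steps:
w(Q) = -52 + 2*Q (w(Q) = 2*(Q - 1*26) = 2*(Q - 26) = 2*(-26 + Q) = -52 + 2*Q)
c = -26 (c = -28 + 2 = -26)
P(n) = -26
46086/P(16) + (-10240 + 13974)/w(-22) = 46086/(-26) + (-10240 + 13974)/(-52 + 2*(-22)) = 46086*(-1/26) + 3734/(-52 - 44) = -23043/13 + 3734/(-96) = -23043/13 + 3734*(-1/96) = -23043/13 - 1867/48 = -1130335/624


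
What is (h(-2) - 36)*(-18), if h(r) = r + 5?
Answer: 594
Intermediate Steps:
h(r) = 5 + r
(h(-2) - 36)*(-18) = ((5 - 2) - 36)*(-18) = (3 - 36)*(-18) = -33*(-18) = 594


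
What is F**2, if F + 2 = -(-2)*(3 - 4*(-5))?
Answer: 1936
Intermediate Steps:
F = 44 (F = -2 - (-2)*(3 - 4*(-5)) = -2 - (-2)*(3 + 20) = -2 - (-2)*23 = -2 - 1*(-46) = -2 + 46 = 44)
F**2 = 44**2 = 1936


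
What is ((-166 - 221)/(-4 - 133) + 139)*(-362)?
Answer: -7033660/137 ≈ -51341.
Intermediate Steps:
((-166 - 221)/(-4 - 133) + 139)*(-362) = (-387/(-137) + 139)*(-362) = (-387*(-1/137) + 139)*(-362) = (387/137 + 139)*(-362) = (19430/137)*(-362) = -7033660/137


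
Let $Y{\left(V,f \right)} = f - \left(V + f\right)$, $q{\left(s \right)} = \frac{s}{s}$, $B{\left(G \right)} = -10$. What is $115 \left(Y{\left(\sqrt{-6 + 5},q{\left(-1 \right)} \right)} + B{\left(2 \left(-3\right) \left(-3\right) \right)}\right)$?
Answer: $-1150 - 115 i \approx -1150.0 - 115.0 i$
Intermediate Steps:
$q{\left(s \right)} = 1$
$Y{\left(V,f \right)} = - V$ ($Y{\left(V,f \right)} = f - \left(V + f\right) = - V$)
$115 \left(Y{\left(\sqrt{-6 + 5},q{\left(-1 \right)} \right)} + B{\left(2 \left(-3\right) \left(-3\right) \right)}\right) = 115 \left(- \sqrt{-6 + 5} - 10\right) = 115 \left(- \sqrt{-1} - 10\right) = 115 \left(- i - 10\right) = 115 \left(-10 - i\right) = -1150 - 115 i$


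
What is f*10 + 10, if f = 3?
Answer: 40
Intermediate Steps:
f*10 + 10 = 3*10 + 10 = 30 + 10 = 40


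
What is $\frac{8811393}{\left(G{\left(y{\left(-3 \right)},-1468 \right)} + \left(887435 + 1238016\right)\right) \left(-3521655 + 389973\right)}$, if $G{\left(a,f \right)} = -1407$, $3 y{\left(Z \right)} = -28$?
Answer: $- \frac{2937131}{2217276787336} \approx -1.3247 \cdot 10^{-6}$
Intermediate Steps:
$y{\left(Z \right)} = - \frac{28}{3}$ ($y{\left(Z \right)} = \frac{1}{3} \left(-28\right) = - \frac{28}{3}$)
$\frac{8811393}{\left(G{\left(y{\left(-3 \right)},-1468 \right)} + \left(887435 + 1238016\right)\right) \left(-3521655 + 389973\right)} = \frac{8811393}{\left(-1407 + \left(887435 + 1238016\right)\right) \left(-3521655 + 389973\right)} = \frac{8811393}{\left(-1407 + 2125451\right) \left(-3131682\right)} = \frac{8811393}{2124044 \left(-3131682\right)} = \frac{8811393}{-6651830362008} = 8811393 \left(- \frac{1}{6651830362008}\right) = - \frac{2937131}{2217276787336}$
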